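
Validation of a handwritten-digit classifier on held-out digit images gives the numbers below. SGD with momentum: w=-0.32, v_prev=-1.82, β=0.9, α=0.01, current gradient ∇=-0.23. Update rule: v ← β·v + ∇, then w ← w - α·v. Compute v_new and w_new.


v_new = 0.9·-1.82 - 0.23 = -1.638 - 0.23 = -1.868
w_new = -0.32 - 0.01·-1.868 = -0.32 + 0.01868 = -0.30132

v_new=-1.868, w_new=-0.30132


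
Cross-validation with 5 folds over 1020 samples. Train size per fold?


Fold size = 1020/5 = 204
Training per fold = 1020 - 204 = 816

816


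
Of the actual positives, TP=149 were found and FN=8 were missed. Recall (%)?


Recall = TP/(TP+FN)
= 149/(149+8)
= 149/157 = 94.9%

94.9%


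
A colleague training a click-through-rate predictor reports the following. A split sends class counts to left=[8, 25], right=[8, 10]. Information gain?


Parent = [16, 35], H_parent = 0.8974
H_left = 0.799 (n=33), H_right = 0.9911 (n=18)
H_children = (33/51)·0.799 + (18/51)·0.9911 = 0.8668
IG = 0.8974 - 0.8668 = 0.0306

0.0306


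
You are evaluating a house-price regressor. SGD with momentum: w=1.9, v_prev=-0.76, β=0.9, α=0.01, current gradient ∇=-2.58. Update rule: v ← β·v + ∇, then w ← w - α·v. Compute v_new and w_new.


v_new = 0.9·-0.76 - 2.58 = -0.684 - 2.58 = -3.264
w_new = 1.9 - 0.01·-3.264 = 1.9 + 0.03264 = 1.93264

v_new=-3.264, w_new=1.93264


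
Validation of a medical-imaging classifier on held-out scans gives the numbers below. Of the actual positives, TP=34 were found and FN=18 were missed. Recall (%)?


Recall = TP/(TP+FN)
= 34/(34+18)
= 34/52 = 65.38%

65.38%


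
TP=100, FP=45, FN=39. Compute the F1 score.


Precision = 100/145 = 0.6897
Recall = 100/139 = 0.7194
F1 = 2·P·R/(P+R) = 2·TP/(2·TP+FP+FN) = 200/(200+45+39) = 200/284 = 0.7042

0.7042


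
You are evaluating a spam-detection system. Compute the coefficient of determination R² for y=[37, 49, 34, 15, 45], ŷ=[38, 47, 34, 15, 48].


ȳ = 36
SS_res = Σ(y-ŷ)² = 14
SS_tot = Σ(y-ȳ)² = 696
R² = 1 - SS_res/SS_tot = 1 - 0.0201 = 0.9799

0.9799


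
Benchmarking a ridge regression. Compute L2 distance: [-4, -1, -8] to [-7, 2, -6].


d = √((-4+ 7)² + (-1-2)² + (-8+ 6)²)
  = √(9 + 9 + 4)
  = √22 = 4.6904

4.6904


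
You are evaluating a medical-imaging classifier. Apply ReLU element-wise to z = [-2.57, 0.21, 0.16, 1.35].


ReLU(-2.57) = max(0, -2.57) = 0.0
ReLU(0.21) = max(0, 0.21) = 0.21
ReLU(0.16) = max(0, 0.16) = 0.16
ReLU(1.35) = max(0, 1.35) = 1.35
result = [0.0, 0.21, 0.16, 1.35]

[0.0, 0.21, 0.16, 1.35]


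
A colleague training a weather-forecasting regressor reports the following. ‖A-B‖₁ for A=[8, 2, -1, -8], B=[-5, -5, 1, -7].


d = |8+ 5| + |2+ 5| + |-1-1| + |-8+ 7|
  = 13 + 7 + 2 + 1
  = 23

23


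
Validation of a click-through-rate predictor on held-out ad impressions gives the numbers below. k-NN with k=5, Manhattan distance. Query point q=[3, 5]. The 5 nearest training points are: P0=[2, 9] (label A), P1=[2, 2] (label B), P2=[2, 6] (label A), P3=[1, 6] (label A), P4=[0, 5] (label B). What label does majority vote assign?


d(q,P0) = 5  (label A)
d(q,P1) = 4  (label B)
d(q,P2) = 2  (label A)
d(q,P3) = 3  (label A)
d(q,P4) = 3  (label B)
Votes: A=3, B=2
Majority → A

A


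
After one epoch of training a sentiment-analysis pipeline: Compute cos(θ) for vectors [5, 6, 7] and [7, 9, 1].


A·B = 5·7 + 6·9 + 7·1 = 96
‖A‖ = √110 = 10.4881, ‖B‖ = √131 = 11.4455
cos = 96/(√110·√131) = 96/√14410 = 0.7997

0.7997


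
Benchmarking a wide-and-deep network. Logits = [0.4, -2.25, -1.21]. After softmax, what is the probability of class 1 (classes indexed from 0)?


Exponentials: e^0.4=1.4918, e^-2.25=0.1054, e^-1.21=0.2982
Sum = 1.8954
Softmax = [0.7871, 0.0556, 0.1573]
p[1] = 0.1054/1.8954 = 0.0556

0.0556


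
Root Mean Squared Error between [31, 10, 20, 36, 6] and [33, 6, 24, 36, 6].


MSE = 36/5 = 7.2
RMSE = √(36/5) = 2.6833

2.6833


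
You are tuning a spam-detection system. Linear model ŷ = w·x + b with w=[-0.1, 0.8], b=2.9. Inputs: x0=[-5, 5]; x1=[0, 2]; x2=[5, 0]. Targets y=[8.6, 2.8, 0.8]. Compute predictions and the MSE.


ŷ0 = (-0.1)·(-5) + (0.8)·(5) + 2.9 = 7.4
ŷ1 = (-0.1)·(0) + (0.8)·(2) + 2.9 = 4.5
ŷ2 = (-0.1)·(5) + (0.8)·(0) + 2.9 = 2.4
errors² = [1.44, 2.89, 2.56]
MSE = 6.8900/3 = 2.2967

2.2967


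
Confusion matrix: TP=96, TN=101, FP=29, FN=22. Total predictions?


Total = TP + TN + FP + FN
= 96 + 101 + 29 + 22
= 248
(Predicted positive: 125, predicted negative: 123)

248


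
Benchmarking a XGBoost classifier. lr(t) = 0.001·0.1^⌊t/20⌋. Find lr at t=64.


n_drops = ⌊64/20⌋ = 3
lr = 0.001·0.1^3 = 0.001·0.001 = 0.000001

0.000001


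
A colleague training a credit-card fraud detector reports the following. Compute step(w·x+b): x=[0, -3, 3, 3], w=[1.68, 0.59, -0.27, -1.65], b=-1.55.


z = (0)·(1.68) + (-3)·(0.59) + (3)·(-0.27) + (3)·(-1.65) - 1.55
  = -9.08
step(z) = 0 (z<0)

0


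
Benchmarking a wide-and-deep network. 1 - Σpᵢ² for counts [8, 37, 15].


Probabilities: [8/60, 37/60, 15/60] ≈ [0.1333, 0.6167, 0.25]
Σpᵢ² = (64 + 1369 + 225)/60² = 1658/3600
Gini = 1 - Σpᵢ² = 1 - 1658/3600 = 0.5394

0.5394


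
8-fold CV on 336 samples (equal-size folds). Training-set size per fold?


Fold size = 336/8 = 42
Training per fold = 336 - 42 = 294

294


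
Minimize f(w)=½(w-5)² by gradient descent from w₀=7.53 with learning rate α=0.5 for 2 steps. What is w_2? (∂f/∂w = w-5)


step 1: grad = 7.53-5 = 2.53; w = 7.53 - 0.5·(2.53) = 6.265
step 2: grad = 6.265-5 = 1.265; w = 6.265 - 0.5·(1.265) = 5.6325

5.6325


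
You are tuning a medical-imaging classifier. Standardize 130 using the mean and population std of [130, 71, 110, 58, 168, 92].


μ = 104.8333, σ = 36.862
z = (130 - 104.8333)/36.862 = 0.6827

0.6827


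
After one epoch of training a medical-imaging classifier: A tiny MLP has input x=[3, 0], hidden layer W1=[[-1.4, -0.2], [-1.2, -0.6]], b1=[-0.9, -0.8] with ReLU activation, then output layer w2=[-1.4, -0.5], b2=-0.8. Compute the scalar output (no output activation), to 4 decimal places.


z1[0] = (-1.4)·(3) + (-0.2)·(0) - 0.9 = -5.1
z1[1] = (-1.2)·(3) + (-0.6)·(0) - 0.8 = -4.4
h = ReLU(z1) = [0.0, 0.0]
output = (-1.4)·(0.0) + (-0.5)·(0.0) - 0.8 = -0.8

-0.8


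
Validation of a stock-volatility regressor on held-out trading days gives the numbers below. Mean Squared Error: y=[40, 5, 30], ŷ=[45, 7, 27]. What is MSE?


Squared errors: (40-45)²=25, (5-7)²=4, (30-27)²=9
Sum = 38
MSE = 38/3 = 38/3

38/3


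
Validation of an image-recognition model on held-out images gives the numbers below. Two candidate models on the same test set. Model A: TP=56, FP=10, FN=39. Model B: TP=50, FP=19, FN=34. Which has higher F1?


Model A: P=56/66=0.8485, R=56/95=0.5895, F1=2PR/(P+R)=2TP/(2TP+FP+FN)=112/161=0.6957
Model B: P=50/69=0.7246, R=50/84=0.5952, F1=2PR/(P+R)=2TP/(2TP+FP+FN)=100/153=0.6536
0.6957 > 0.6536 → Model A

Model A


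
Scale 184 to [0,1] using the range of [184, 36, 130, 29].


min=29, max=184
(184-29)/(184-29) = 155/155 = 1.0

1.0


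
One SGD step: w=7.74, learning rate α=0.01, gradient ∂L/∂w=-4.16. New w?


w_new = w - α·∇
= 7.74 - 0.01·-4.16
= 7.74 + 0.0416
= 7.7816

7.7816


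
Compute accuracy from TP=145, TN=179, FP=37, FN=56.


Accuracy = (TP+TN)/(TP+TN+FP+FN)
= (145+179)/(417)
= 324/417 = 77.7%

77.7%


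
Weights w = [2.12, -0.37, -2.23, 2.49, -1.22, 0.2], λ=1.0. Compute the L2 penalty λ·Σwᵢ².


‖w‖₂² = (2.12)² + (-0.37)² + (-2.23)² + (2.49)² + (-1.22)² + (0.2)²
     = 4.4944 + 0.1369 + 4.9729 + 6.2001 + 1.4884 + 0.04
     = 17.3327
λ·‖w‖₂² = 1.0·17.3327 = 17.3327

17.3327


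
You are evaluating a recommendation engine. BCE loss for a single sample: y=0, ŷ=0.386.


BCE = -[y·ln(p) + (1-y)·ln(1-p)]
= -0 - 1·ln(1-0.386)
= -ln(0.614) = 0.4878

0.4878


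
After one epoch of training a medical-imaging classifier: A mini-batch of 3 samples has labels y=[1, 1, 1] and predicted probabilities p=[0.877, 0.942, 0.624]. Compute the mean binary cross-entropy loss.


L[0] = -ln(0.877) = 0.1312
L[1] = -ln(0.942) = 0.0598
L[2] = -ln(0.624) = 0.4716
mean = (0.1312 + 0.0598 + 0.4716)/3 = 0.2209

0.2209


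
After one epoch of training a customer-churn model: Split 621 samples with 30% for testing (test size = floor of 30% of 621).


Test = ⌊621·30/100⌋ = 186
Train = 621 - 186 = 435

Train: 435, Test: 186


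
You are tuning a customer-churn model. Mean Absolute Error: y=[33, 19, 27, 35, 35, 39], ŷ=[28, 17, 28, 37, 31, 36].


Absolute errors: |33-28|=5, |19-17|=2, |27-28|=1, |35-37|=2, |35-31|=4, |39-36|=3
Sum = 17
MAE = 17/6 = 17/6

17/6


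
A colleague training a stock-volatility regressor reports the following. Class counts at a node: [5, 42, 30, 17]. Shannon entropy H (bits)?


Probabilities: [5/94, 42/94, 30/94, 17/94] ≈ [0.0532, 0.4468, 0.3191, 0.1809]
H = -((5/94)·log₂(5/94) + (42/94)·log₂(42/94) + (30/94)·log₂(30/94) + (17/94)·log₂(17/94))
  = 1.7165 bits

1.7165 bits


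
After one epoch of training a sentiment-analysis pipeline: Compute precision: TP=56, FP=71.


Precision = TP/(TP+FP)
= 56/(56+71)
= 56/127 = 44.09%

44.09%


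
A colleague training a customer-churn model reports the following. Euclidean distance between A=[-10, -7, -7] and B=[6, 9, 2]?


d = √((-10-6)² + (-7-9)² + (-7-2)²)
  = √(256 + 256 + 81)
  = √593 = 24.3516

24.3516


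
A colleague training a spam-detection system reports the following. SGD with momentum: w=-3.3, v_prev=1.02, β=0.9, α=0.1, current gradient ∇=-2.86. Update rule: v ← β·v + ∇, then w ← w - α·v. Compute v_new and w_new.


v_new = 0.9·1.02 - 2.86 = 0.918 - 2.86 = -1.942
w_new = -3.3 - 0.1·-1.942 = -3.3 + 0.1942 = -3.1058

v_new=-1.942, w_new=-3.1058


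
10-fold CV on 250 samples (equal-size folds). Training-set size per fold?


Fold size = 250/10 = 25
Training per fold = 250 - 25 = 225

225


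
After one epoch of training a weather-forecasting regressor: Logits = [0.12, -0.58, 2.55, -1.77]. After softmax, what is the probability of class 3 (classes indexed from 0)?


Exponentials: e^0.12=1.1275, e^-0.58=0.5599, e^2.55=12.8071, e^-1.77=0.1703
Sum = 14.6648
Softmax = [0.0769, 0.0382, 0.8733, 0.0116]
p[3] = 0.1703/14.6648 = 0.0116

0.0116


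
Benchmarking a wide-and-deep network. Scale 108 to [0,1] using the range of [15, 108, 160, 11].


min=11, max=160
(108-11)/(160-11) = 97/149 = 0.651

0.651


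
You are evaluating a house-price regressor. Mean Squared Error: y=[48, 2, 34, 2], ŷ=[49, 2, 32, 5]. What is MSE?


Squared errors: (48-49)²=1, (2-2)²=0, (34-32)²=4, (2-5)²=9
Sum = 14
MSE = 14/4 = 7/2

7/2


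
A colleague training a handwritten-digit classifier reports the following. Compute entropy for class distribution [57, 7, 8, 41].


Probabilities: [57/113, 7/113, 8/113, 41/113] ≈ [0.5044, 0.0619, 0.0708, 0.3628]
H = -((57/113)·log₂(57/113) + (7/113)·log₂(7/113) + (8/113)·log₂(8/113) + (41/113)·log₂(41/113))
  = 1.5477 bits

1.5477 bits


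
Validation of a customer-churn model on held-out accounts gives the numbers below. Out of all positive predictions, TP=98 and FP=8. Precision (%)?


Precision = TP/(TP+FP)
= 98/(98+8)
= 98/106 = 92.45%

92.45%


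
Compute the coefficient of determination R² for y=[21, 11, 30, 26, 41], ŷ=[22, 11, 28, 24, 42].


ȳ = 25.8
SS_res = Σ(y-ŷ)² = 10
SS_tot = Σ(y-ȳ)² = 490.8
R² = 1 - SS_res/SS_tot = 1 - 0.0204 = 0.9796

0.9796


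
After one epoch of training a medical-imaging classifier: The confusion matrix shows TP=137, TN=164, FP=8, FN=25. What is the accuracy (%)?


Accuracy = (TP+TN)/(TP+TN+FP+FN)
= (137+164)/(334)
= 301/334 = 90.12%

90.12%


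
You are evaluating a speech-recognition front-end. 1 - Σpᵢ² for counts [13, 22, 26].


Probabilities: [13/61, 22/61, 26/61] ≈ [0.2131, 0.3607, 0.4262]
Σpᵢ² = (169 + 484 + 676)/61² = 1329/3721
Gini = 1 - Σpᵢ² = 1 - 1329/3721 = 0.6428

0.6428


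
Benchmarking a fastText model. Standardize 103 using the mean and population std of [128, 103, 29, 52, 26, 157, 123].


μ = 88.2857, σ = 48.4494
z = (103 - 88.2857)/48.4494 = 0.3037

0.3037


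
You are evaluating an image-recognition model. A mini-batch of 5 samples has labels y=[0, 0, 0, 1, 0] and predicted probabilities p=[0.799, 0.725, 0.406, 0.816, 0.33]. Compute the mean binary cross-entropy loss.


L[0] = -ln(1-0.799) = -ln(0.201) = 1.6045
L[1] = -ln(1-0.725) = -ln(0.275) = 1.291
L[2] = -ln(1-0.406) = -ln(0.594) = 0.5209
L[3] = -ln(0.816) = 0.2033
L[4] = -ln(1-0.33) = -ln(0.67) = 0.4005
mean = (1.6045 + 1.291 + 0.5209 + 0.2033 + 0.4005)/5 = 0.804

0.804


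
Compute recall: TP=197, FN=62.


Recall = TP/(TP+FN)
= 197/(197+62)
= 197/259 = 76.06%

76.06%


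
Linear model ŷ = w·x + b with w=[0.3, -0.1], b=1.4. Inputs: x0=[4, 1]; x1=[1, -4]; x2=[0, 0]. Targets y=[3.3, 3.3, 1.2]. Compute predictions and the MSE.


ŷ0 = (0.3)·(4) + (-0.1)·(1) + 1.4 = 2.5
ŷ1 = (0.3)·(1) + (-0.1)·(-4) + 1.4 = 2.1
ŷ2 = (0.3)·(0) + (-0.1)·(0) + 1.4 = 1.4
errors² = [0.64, 1.44, 0.04]
MSE = 2.1200/3 = 0.7067

0.7067


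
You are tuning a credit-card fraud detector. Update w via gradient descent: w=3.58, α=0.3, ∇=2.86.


w_new = w - α·∇
= 3.58 - 0.3·2.86
= 3.58 - 0.858
= 2.722

2.722


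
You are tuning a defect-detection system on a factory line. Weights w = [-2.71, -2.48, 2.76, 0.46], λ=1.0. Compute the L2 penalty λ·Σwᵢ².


‖w‖₂² = (-2.71)² + (-2.48)² + (2.76)² + (0.46)²
     = 7.3441 + 6.1504 + 7.6176 + 0.2116
     = 21.3237
λ·‖w‖₂² = 1.0·21.3237 = 21.3237

21.3237


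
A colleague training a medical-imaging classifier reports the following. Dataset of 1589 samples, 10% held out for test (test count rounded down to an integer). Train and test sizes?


Test = ⌊1589·10/100⌋ = 158
Train = 1589 - 158 = 1431

Train: 1431, Test: 158


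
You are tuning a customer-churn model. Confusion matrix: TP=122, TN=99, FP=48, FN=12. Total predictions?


Total = TP + TN + FP + FN
= 122 + 99 + 48 + 12
= 281
(Predicted positive: 170, predicted negative: 111)

281


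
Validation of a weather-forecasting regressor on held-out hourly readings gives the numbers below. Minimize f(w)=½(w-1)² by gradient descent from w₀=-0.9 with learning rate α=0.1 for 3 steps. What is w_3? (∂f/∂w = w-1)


step 1: grad = -0.9-1 = -1.9; w = -0.9 - 0.1·(-1.9) = -0.71
step 2: grad = -0.71-1 = -1.71; w = -0.71 - 0.1·(-1.71) = -0.539
step 3: grad = -0.539-1 = -1.539; w = -0.539 - 0.1·(-1.539) = -0.3851

-0.3851


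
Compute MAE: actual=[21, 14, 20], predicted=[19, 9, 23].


Absolute errors: |21-19|=2, |14-9|=5, |20-23|=3
Sum = 10
MAE = 10/3 = 10/3

10/3


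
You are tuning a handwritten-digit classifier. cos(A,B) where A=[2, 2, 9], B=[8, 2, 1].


A·B = 2·8 + 2·2 + 9·1 = 29
‖A‖ = √89 = 9.434, ‖B‖ = √69 = 8.3066
cos = 29/(√89·√69) = 29/√6141 = 0.3701

0.3701


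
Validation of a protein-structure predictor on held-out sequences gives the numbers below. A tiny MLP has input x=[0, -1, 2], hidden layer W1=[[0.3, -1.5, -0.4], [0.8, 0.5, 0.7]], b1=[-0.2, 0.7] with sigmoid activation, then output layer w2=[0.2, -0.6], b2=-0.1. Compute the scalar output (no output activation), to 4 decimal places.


z1[0] = (0.3)·(0) + (-1.5)·(-1) + (-0.4)·(2) - 0.2 = 0.5
z1[1] = (0.8)·(0) + (0.5)·(-1) + (0.7)·(2) + 0.7 = 1.6
h = sigmoid(z1) = [0.6225, 0.832]
output = (0.2)·(0.6225) + (-0.6)·(0.832) - 0.1 = -0.4747

-0.4747


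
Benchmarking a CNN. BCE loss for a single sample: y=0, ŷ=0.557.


BCE = -[y·ln(p) + (1-y)·ln(1-p)]
= -0 - 1·ln(1-0.557)
= -ln(0.443) = 0.8142

0.8142


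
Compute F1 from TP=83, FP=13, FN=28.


Precision = 83/96 = 0.8646
Recall = 83/111 = 0.7477
F1 = 2·P·R/(P+R) = 2·TP/(2·TP+FP+FN) = 166/(166+13+28) = 166/207 = 0.8019

0.8019


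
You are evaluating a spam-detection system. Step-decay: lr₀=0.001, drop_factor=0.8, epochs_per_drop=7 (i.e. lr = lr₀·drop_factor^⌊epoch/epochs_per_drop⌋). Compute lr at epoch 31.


n_drops = ⌊31/7⌋ = 4
lr = 0.001·0.8^4 = 0.001·0.4096 = 0.0004096

0.0004096


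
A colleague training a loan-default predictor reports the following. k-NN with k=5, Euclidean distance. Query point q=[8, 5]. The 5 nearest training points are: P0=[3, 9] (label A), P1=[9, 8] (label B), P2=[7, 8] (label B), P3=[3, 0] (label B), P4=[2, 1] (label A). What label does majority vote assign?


d(q,P0) = 6.4031  (label A)
d(q,P1) = 3.1623  (label B)
d(q,P2) = 3.1623  (label B)
d(q,P3) = 7.0711  (label B)
d(q,P4) = 7.2111  (label A)
Votes: A=2, B=3
Majority → B

B


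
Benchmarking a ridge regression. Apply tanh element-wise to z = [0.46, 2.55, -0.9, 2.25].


tanh(0.46) = 0.4301
tanh(2.55) = 0.9879
tanh(-0.9) = -0.7163
tanh(2.25) = 0.978
result = [0.4301, 0.9879, -0.7163, 0.978]

[0.4301, 0.9879, -0.7163, 0.978]


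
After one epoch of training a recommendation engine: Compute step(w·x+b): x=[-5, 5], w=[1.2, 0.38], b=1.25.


z = (-5)·(1.2) + (5)·(0.38) + 1.25
  = -2.85
step(z) = 0 (z<0)

0


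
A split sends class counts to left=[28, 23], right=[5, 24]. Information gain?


Parent = [33, 47], H_parent = 0.9778
H_left = 0.9931 (n=51), H_right = 0.6632 (n=29)
H_children = (51/80)·0.9931 + (29/80)·0.6632 = 0.8735
IG = 0.9778 - 0.8735 = 0.1043

0.1043


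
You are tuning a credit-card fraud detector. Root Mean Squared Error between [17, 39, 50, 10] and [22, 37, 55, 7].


MSE = 63/4 = 15.75
RMSE = √(63/4) = 3.9686

3.9686


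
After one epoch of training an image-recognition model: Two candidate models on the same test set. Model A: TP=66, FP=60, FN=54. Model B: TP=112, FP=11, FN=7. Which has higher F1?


Model A: P=66/126=0.5238, R=66/120=0.55, F1=2PR/(P+R)=2TP/(2TP+FP+FN)=132/246=0.5366
Model B: P=112/123=0.9106, R=112/119=0.9412, F1=2PR/(P+R)=2TP/(2TP+FP+FN)=224/242=0.9256
0.5366 < 0.9256 → Model B

Model B


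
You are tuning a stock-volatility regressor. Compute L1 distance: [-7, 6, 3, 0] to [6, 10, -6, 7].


d = |-7-6| + |6-10| + |3+ 6| + |0-7|
  = 13 + 4 + 9 + 7
  = 33

33


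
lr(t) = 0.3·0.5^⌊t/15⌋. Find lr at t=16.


n_drops = ⌊16/15⌋ = 1
lr = 0.3·0.5^1 = 0.3·0.5 = 0.15

0.15


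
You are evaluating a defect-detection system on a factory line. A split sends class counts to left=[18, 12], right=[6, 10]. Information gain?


Parent = [24, 22], H_parent = 0.9986
H_left = 0.971 (n=30), H_right = 0.9544 (n=16)
H_children = (30/46)·0.971 + (16/46)·0.9544 = 0.9652
IG = 0.9986 - 0.9652 = 0.0334

0.0334


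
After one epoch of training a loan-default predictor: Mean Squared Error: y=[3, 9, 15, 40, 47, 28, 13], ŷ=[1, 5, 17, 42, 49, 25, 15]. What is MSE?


Squared errors: (3-1)²=4, (9-5)²=16, (15-17)²=4, (40-42)²=4, (47-49)²=4, (28-25)²=9, (13-15)²=4
Sum = 45
MSE = 45/7 = 45/7

45/7


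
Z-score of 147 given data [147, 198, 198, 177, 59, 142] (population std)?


μ = 153.5, σ = 47.6401
z = (147 - 153.5)/47.6401 = -0.1364

-0.1364


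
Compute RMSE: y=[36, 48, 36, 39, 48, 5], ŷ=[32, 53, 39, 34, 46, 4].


MSE = 80/6 = 13.3333
RMSE = √(80/6) = 3.6515

3.6515


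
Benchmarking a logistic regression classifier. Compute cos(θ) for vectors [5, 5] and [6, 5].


A·B = 5·6 + 5·5 = 55
‖A‖ = √50 = 7.0711, ‖B‖ = √61 = 7.8102
cos = 55/(√50·√61) = 55/√3050 = 0.9959

0.9959


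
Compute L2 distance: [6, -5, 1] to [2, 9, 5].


d = √((6-2)² + (-5-9)² + (1-5)²)
  = √(16 + 196 + 16)
  = √228 = 15.0997

15.0997


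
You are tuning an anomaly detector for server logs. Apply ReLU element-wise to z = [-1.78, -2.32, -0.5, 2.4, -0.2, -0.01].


ReLU(-1.78) = max(0, -1.78) = 0.0
ReLU(-2.32) = max(0, -2.32) = 0.0
ReLU(-0.5) = max(0, -0.5) = 0.0
ReLU(2.4) = max(0, 2.4) = 2.4
ReLU(-0.2) = max(0, -0.2) = 0.0
ReLU(-0.01) = max(0, -0.01) = 0.0
result = [0.0, 0.0, 0.0, 2.4, 0.0, 0.0]

[0.0, 0.0, 0.0, 2.4, 0.0, 0.0]


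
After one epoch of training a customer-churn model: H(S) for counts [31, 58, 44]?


Probabilities: [31/133, 58/133, 44/133] ≈ [0.2331, 0.4361, 0.3308]
H = -((31/133)·log₂(31/133) + (58/133)·log₂(58/133) + (44/133)·log₂(44/133))
  = 1.5398 bits

1.5398 bits


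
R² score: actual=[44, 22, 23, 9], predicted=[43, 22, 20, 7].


ȳ = 24.5
SS_res = Σ(y-ŷ)² = 14
SS_tot = Σ(y-ȳ)² = 629
R² = 1 - SS_res/SS_tot = 1 - 0.0223 = 0.9777

0.9777


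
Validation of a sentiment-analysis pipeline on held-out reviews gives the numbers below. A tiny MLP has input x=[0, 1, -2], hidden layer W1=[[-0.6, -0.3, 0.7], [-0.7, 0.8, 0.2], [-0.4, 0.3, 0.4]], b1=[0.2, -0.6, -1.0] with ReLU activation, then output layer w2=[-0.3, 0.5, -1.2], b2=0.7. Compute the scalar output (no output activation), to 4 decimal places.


z1[0] = (-0.6)·(0) + (-0.3)·(1) + (0.7)·(-2) + 0.2 = -1.5
z1[1] = (-0.7)·(0) + (0.8)·(1) + (0.2)·(-2) - 0.6 = -0.2
z1[2] = (-0.4)·(0) + (0.3)·(1) + (0.4)·(-2) - 1.0 = -1.5
h = ReLU(z1) = [0.0, 0.0, 0.0]
output = (-0.3)·(0.0) + (0.5)·(0.0) + (-1.2)·(0.0) + 0.7 = 0.7

0.7


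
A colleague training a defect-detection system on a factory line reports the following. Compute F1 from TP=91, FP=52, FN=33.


Precision = 91/143 = 0.6364
Recall = 91/124 = 0.7339
F1 = 2·P·R/(P+R) = 2·TP/(2·TP+FP+FN) = 182/(182+52+33) = 182/267 = 0.6816

0.6816


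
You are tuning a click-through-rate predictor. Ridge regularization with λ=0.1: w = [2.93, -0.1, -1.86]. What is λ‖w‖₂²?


‖w‖₂² = (2.93)² + (-0.1)² + (-1.86)²
     = 8.5849 + 0.01 + 3.4596
     = 12.0545
λ·‖w‖₂² = 0.1·12.0545 = 1.20545

1.20545


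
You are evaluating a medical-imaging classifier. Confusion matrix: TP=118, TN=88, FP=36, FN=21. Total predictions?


Total = TP + TN + FP + FN
= 118 + 88 + 36 + 21
= 263
(Predicted positive: 154, predicted negative: 109)

263


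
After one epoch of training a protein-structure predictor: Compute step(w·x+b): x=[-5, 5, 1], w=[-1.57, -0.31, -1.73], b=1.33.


z = (-5)·(-1.57) + (5)·(-0.31) + (1)·(-1.73) + 1.33
  = 5.9
step(z) = 1 (z≥0)

1


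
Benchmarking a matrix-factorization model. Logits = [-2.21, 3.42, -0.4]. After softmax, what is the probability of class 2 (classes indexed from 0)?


Exponentials: e^-2.21=0.1097, e^3.42=30.5694, e^-0.4=0.6703
Sum = 31.3494
Softmax = [0.0035, 0.9751, 0.0214]
p[2] = 0.6703/31.3494 = 0.0214

0.0214


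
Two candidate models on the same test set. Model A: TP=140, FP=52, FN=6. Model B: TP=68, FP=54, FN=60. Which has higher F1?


Model A: P=140/192=0.7292, R=140/146=0.9589, F1=2PR/(P+R)=2TP/(2TP+FP+FN)=280/338=0.8284
Model B: P=68/122=0.5574, R=68/128=0.5312, F1=2PR/(P+R)=2TP/(2TP+FP+FN)=136/250=0.544
0.8284 > 0.544 → Model A

Model A


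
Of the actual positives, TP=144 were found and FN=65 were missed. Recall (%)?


Recall = TP/(TP+FN)
= 144/(144+65)
= 144/209 = 68.9%

68.9%


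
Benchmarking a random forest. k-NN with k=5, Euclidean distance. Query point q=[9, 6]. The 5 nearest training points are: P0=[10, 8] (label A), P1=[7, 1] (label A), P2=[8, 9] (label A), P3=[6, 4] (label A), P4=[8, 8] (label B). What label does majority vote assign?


d(q,P0) = 2.2361  (label A)
d(q,P1) = 5.3852  (label A)
d(q,P2) = 3.1623  (label A)
d(q,P3) = 3.6056  (label A)
d(q,P4) = 2.2361  (label B)
Votes: A=4, B=1
Majority → A

A


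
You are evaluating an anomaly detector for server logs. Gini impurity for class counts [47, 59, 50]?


Probabilities: [47/156, 59/156, 50/156] ≈ [0.3013, 0.3782, 0.3205]
Σpᵢ² = (2209 + 3481 + 2500)/156² = 8190/24336
Gini = 1 - Σpᵢ² = 1 - 8190/24336 = 0.6635

0.6635


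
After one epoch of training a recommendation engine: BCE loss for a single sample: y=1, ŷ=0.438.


BCE = -[y·ln(p) + (1-y)·ln(1-p)]
= -1·ln(0.438) - 0
= -ln(0.438) = 0.8255

0.8255


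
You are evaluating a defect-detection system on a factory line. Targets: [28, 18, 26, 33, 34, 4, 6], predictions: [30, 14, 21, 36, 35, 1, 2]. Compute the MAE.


Absolute errors: |28-30|=2, |18-14|=4, |26-21|=5, |33-36|=3, |34-35|=1, |4-1|=3, |6-2|=4
Sum = 22
MAE = 22/7 = 22/7

22/7


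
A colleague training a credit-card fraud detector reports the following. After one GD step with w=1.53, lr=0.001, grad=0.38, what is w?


w_new = w - α·∇
= 1.53 - 0.001·0.38
= 1.53 - 0.00038
= 1.52962

1.52962


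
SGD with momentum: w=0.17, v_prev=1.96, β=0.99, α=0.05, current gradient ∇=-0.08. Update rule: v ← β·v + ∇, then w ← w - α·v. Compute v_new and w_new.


v_new = 0.99·1.96 - 0.08 = 1.9404 - 0.08 = 1.8604
w_new = 0.17 - 0.05·1.8604 = 0.17 - 0.09302 = 0.07698

v_new=1.8604, w_new=0.07698


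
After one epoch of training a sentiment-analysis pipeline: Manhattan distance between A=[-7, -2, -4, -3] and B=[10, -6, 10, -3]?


d = |-7-10| + |-2+ 6| + |-4-10| + |-3+ 3|
  = 17 + 4 + 14 + 0
  = 35

35


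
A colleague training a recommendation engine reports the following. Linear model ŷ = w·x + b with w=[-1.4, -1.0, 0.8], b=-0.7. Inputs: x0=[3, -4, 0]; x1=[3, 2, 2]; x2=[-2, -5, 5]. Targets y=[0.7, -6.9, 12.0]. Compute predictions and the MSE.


ŷ0 = (-1.4)·(3) + (-1.0)·(-4) + (0.8)·(0) - 0.7 = -0.9
ŷ1 = (-1.4)·(3) + (-1.0)·(2) + (0.8)·(2) - 0.7 = -5.3
ŷ2 = (-1.4)·(-2) + (-1.0)·(-5) + (0.8)·(5) - 0.7 = 11.1
errors² = [2.56, 2.56, 0.81]
MSE = 5.9300/3 = 1.9767

1.9767


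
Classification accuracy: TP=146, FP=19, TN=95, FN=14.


Accuracy = (TP+TN)/(TP+TN+FP+FN)
= (146+95)/(274)
= 241/274 = 87.96%

87.96%


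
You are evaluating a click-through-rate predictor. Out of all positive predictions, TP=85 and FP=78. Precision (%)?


Precision = TP/(TP+FP)
= 85/(85+78)
= 85/163 = 52.15%

52.15%


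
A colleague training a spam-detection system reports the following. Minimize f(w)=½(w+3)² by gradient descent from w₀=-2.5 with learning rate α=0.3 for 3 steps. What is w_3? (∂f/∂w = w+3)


step 1: grad = -2.5+3 = 0.5; w = -2.5 - 0.3·(0.5) = -2.65
step 2: grad = -2.65+3 = 0.35; w = -2.65 - 0.3·(0.35) = -2.755
step 3: grad = -2.755+3 = 0.245; w = -2.755 - 0.3·(0.245) = -2.8285

-2.8285


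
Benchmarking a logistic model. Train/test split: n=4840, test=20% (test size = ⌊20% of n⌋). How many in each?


Test = ⌊4840·20/100⌋ = 968
Train = 4840 - 968 = 3872

Train: 3872, Test: 968


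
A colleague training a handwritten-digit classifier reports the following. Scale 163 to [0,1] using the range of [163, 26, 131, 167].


min=26, max=167
(163-26)/(167-26) = 137/141 = 0.9716

0.9716


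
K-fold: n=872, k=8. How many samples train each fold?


Fold size = 872/8 = 109
Training per fold = 872 - 109 = 763

763


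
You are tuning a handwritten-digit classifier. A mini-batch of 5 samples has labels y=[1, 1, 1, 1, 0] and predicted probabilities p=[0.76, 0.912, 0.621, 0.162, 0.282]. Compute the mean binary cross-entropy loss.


L[0] = -ln(0.76) = 0.2744
L[1] = -ln(0.912) = 0.0921
L[2] = -ln(0.621) = 0.4764
L[3] = -ln(0.162) = 1.8202
L[4] = -ln(1-0.282) = -ln(0.718) = 0.3313
mean = (0.2744 + 0.0921 + 0.4764 + 1.8202 + 0.3313)/5 = 0.5989

0.5989


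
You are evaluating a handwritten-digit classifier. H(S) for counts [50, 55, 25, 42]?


Probabilities: [50/172, 55/172, 25/172, 42/172] ≈ [0.2907, 0.3198, 0.1453, 0.2442]
H = -((50/172)·log₂(50/172) + (55/172)·log₂(55/172) + (25/172)·log₂(25/172) + (42/172)·log₂(42/172))
  = 1.9452 bits

1.9452 bits


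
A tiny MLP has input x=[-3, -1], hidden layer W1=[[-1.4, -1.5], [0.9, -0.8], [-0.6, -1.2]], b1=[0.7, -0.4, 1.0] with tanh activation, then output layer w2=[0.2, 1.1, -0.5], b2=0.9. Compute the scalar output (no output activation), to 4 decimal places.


z1[0] = (-1.4)·(-3) + (-1.5)·(-1) + 0.7 = 6.4
z1[1] = (0.9)·(-3) + (-0.8)·(-1) - 0.4 = -2.3
z1[2] = (-0.6)·(-3) + (-1.2)·(-1) + 1.0 = 4.0
h = tanh(z1) = [1.0, -0.9801, 0.9993]
output = (0.2)·(1.0) + (1.1)·(-0.9801) + (-0.5)·(0.9993) + 0.9 = -0.4778

-0.4778


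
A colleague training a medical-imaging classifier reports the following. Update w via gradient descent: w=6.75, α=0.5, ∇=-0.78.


w_new = w - α·∇
= 6.75 - 0.5·-0.78
= 6.75 + 0.39
= 7.14

7.14


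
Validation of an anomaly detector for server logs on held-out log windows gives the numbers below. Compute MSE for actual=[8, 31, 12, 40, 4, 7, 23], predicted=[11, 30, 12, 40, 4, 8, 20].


Squared errors: (8-11)²=9, (31-30)²=1, (12-12)²=0, (40-40)²=0, (4-4)²=0, (7-8)²=1, (23-20)²=9
Sum = 20
MSE = 20/7 = 20/7

20/7


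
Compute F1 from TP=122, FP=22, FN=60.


Precision = 122/144 = 0.8472
Recall = 122/182 = 0.6703
F1 = 2·P·R/(P+R) = 2·TP/(2·TP+FP+FN) = 244/(244+22+60) = 244/326 = 0.7485

0.7485


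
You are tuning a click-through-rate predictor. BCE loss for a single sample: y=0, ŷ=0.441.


BCE = -[y·ln(p) + (1-y)·ln(1-p)]
= -0 - 1·ln(1-0.441)
= -ln(0.559) = 0.5816

0.5816


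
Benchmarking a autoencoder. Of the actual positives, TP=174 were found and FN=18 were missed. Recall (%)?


Recall = TP/(TP+FN)
= 174/(174+18)
= 174/192 = 90.62%

90.62%


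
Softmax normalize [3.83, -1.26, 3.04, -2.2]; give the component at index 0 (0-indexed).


Exponentials: e^3.83=46.0625, e^-1.26=0.2837, e^3.04=20.9052, e^-2.2=0.1108
Sum = 67.3622
Softmax = [0.6838, 0.0042, 0.3103, 0.0016]
p[0] = 46.0625/67.3622 = 0.6838

0.6838


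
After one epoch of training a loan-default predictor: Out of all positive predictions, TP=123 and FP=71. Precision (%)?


Precision = TP/(TP+FP)
= 123/(123+71)
= 123/194 = 63.4%

63.4%


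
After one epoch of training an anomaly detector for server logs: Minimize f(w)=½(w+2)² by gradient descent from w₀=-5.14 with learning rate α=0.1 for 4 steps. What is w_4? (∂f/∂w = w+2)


step 1: grad = -5.14+2 = -3.14; w = -5.14 - 0.1·(-3.14) = -4.826
step 2: grad = -4.826+2 = -2.826; w = -4.826 - 0.1·(-2.826) = -4.5434
step 3: grad = -4.5434+2 = -2.5434; w = -4.5434 - 0.1·(-2.5434) = -4.28906
step 4: grad = -4.28906+2 = -2.28906; w = -4.28906 - 0.1·(-2.28906) = -4.060154

-4.060154


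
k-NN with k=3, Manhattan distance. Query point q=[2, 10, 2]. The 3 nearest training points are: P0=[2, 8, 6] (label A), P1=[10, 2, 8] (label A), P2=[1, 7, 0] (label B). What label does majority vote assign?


d(q,P0) = 6  (label A)
d(q,P1) = 22  (label A)
d(q,P2) = 6  (label B)
Votes: A=2, B=1
Majority → A

A


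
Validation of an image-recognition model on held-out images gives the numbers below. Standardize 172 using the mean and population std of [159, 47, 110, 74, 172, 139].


μ = 116.8333, σ = 44.8532
z = (172 - 116.8333)/44.8532 = 1.2299

1.2299


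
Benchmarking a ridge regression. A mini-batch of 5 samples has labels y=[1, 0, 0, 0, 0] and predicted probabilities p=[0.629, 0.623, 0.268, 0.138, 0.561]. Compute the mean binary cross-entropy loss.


L[0] = -ln(0.629) = 0.4636
L[1] = -ln(1-0.623) = -ln(0.377) = 0.9755
L[2] = -ln(1-0.268) = -ln(0.732) = 0.312
L[3] = -ln(1-0.138) = -ln(0.862) = 0.1485
L[4] = -ln(1-0.561) = -ln(0.439) = 0.8233
mean = (0.4636 + 0.9755 + 0.312 + 0.1485 + 0.8233)/5 = 0.5446

0.5446


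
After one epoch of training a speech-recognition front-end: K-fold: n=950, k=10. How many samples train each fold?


Fold size = 950/10 = 95
Training per fold = 950 - 95 = 855

855


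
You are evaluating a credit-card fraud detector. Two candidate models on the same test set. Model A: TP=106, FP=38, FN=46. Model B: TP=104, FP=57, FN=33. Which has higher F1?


Model A: P=106/144=0.7361, R=106/152=0.6974, F1=2PR/(P+R)=2TP/(2TP+FP+FN)=212/296=0.7162
Model B: P=104/161=0.646, R=104/137=0.7591, F1=2PR/(P+R)=2TP/(2TP+FP+FN)=208/298=0.698
0.7162 > 0.698 → Model A

Model A


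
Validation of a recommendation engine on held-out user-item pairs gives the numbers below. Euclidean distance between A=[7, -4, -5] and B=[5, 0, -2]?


d = √((7-5)² + (-4-0)² + (-5+ 2)²)
  = √(4 + 16 + 9)
  = √29 = 5.3852

5.3852


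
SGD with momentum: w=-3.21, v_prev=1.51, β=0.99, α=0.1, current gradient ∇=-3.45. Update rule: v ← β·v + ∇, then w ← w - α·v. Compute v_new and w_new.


v_new = 0.99·1.51 - 3.45 = 1.4949 - 3.45 = -1.9551
w_new = -3.21 - 0.1·-1.9551 = -3.21 + 0.19551 = -3.01449

v_new=-1.9551, w_new=-3.01449


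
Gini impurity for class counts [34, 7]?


Probabilities: [34/41, 7/41] ≈ [0.8293, 0.1707]
Σpᵢ² = (1156 + 49)/41² = 1205/1681
Gini = 1 - Σpᵢ² = 1 - 1205/1681 = 0.2832

0.2832


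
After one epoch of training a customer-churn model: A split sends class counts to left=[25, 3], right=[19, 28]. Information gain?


Parent = [44, 31], H_parent = 0.9782
H_left = 0.4912 (n=28), H_right = 0.9734 (n=47)
H_children = (28/75)·0.4912 + (47/75)·0.9734 = 0.7934
IG = 0.9782 - 0.7934 = 0.1848

0.1848


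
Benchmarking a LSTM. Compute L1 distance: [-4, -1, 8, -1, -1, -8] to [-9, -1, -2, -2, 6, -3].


d = |-4+ 9| + |-1+ 1| + |8+ 2| + |-1+ 2| + |-1-6| + |-8+ 3|
  = 5 + 0 + 10 + 1 + 7 + 5
  = 28

28


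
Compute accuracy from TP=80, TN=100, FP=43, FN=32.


Accuracy = (TP+TN)/(TP+TN+FP+FN)
= (80+100)/(255)
= 180/255 = 70.59%

70.59%


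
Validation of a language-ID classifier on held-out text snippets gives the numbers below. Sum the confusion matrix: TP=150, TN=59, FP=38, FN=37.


Total = TP + TN + FP + FN
= 150 + 59 + 38 + 37
= 284
(Predicted positive: 188, predicted negative: 96)

284


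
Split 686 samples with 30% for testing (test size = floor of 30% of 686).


Test = ⌊686·30/100⌋ = 205
Train = 686 - 205 = 481

Train: 481, Test: 205


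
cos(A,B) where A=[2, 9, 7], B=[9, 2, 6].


A·B = 2·9 + 9·2 + 7·6 = 78
‖A‖ = √134 = 11.5758, ‖B‖ = √121 = 11
cos = 78/(√134·√121) = 78/√16214 = 0.6126

0.6126


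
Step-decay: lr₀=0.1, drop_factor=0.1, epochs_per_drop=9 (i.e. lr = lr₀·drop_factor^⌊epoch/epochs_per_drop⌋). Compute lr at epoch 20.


n_drops = ⌊20/9⌋ = 2
lr = 0.1·0.1^2 = 0.1·0.01 = 0.001

0.001


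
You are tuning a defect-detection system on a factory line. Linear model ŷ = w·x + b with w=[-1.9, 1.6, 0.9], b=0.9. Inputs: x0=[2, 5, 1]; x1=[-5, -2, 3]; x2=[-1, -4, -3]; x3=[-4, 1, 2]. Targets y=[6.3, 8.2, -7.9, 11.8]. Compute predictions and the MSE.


ŷ0 = (-1.9)·(2) + (1.6)·(5) + (0.9)·(1) + 0.9 = 6.0
ŷ1 = (-1.9)·(-5) + (1.6)·(-2) + (0.9)·(3) + 0.9 = 9.9
ŷ2 = (-1.9)·(-1) + (1.6)·(-4) + (0.9)·(-3) + 0.9 = -6.3
ŷ3 = (-1.9)·(-4) + (1.6)·(1) + (0.9)·(2) + 0.9 = 11.9
errors² = [0.09, 2.89, 2.56, 0.01]
MSE = 5.5500/4 = 1.3875

1.3875


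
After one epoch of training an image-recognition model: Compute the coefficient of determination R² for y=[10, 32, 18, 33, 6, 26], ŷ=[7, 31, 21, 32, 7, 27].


ȳ = 20.8333
SS_res = Σ(y-ŷ)² = 22
SS_tot = Σ(y-ȳ)² = 644.83
R² = 1 - SS_res/SS_tot = 1 - 0.0341 = 0.9659

0.9659


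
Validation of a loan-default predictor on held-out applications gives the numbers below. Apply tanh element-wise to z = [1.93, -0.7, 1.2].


tanh(1.93) = 0.9587
tanh(-0.7) = -0.6044
tanh(1.2) = 0.8337
result = [0.9587, -0.6044, 0.8337]

[0.9587, -0.6044, 0.8337]


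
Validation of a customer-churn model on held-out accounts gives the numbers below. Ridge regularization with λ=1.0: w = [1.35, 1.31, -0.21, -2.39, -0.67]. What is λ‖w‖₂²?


‖w‖₂² = (1.35)² + (1.31)² + (-0.21)² + (-2.39)² + (-0.67)²
     = 1.8225 + 1.7161 + 0.0441 + 5.7121 + 0.4489
     = 9.7437
λ·‖w‖₂² = 1.0·9.7437 = 9.7437

9.7437


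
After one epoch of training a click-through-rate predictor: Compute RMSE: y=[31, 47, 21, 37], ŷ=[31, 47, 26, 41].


MSE = 41/4 = 10.25
RMSE = √(41/4) = 3.2016

3.2016


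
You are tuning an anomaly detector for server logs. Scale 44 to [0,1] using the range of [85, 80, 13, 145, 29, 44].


min=13, max=145
(44-13)/(145-13) = 31/132 = 0.2348

0.2348


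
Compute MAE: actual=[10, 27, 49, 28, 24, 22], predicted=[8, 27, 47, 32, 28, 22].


Absolute errors: |10-8|=2, |27-27|=0, |49-47|=2, |28-32|=4, |24-28|=4, |22-22|=0
Sum = 12
MAE = 12/6 = 2

2


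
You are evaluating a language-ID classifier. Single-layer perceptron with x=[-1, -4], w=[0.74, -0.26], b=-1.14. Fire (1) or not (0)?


z = (-1)·(0.74) + (-4)·(-0.26) - 1.14
  = -0.84
step(z) = 0 (z<0)

0


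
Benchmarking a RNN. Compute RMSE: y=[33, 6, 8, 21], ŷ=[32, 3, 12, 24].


MSE = 35/4 = 8.75
RMSE = √(35/4) = 2.958

2.958


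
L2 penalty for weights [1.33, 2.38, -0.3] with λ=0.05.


‖w‖₂² = (1.33)² + (2.38)² + (-0.3)²
     = 1.7689 + 5.6644 + 0.09
     = 7.5233
λ·‖w‖₂² = 0.05·7.5233 = 0.376165

0.376165


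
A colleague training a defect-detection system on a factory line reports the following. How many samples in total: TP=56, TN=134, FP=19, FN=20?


Total = TP + TN + FP + FN
= 56 + 134 + 19 + 20
= 229
(Predicted positive: 75, predicted negative: 154)

229


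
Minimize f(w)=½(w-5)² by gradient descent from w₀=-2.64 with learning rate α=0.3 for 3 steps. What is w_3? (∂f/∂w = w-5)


step 1: grad = -2.64-5 = -7.64; w = -2.64 - 0.3·(-7.64) = -0.348
step 2: grad = -0.348-5 = -5.348; w = -0.348 - 0.3·(-5.348) = 1.2564
step 3: grad = 1.2564-5 = -3.7436; w = 1.2564 - 0.3·(-3.7436) = 2.37948

2.37948


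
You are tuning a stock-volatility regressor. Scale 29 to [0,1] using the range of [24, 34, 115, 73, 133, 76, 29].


min=24, max=133
(29-24)/(133-24) = 5/109 = 0.0459

0.0459


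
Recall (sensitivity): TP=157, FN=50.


Recall = TP/(TP+FN)
= 157/(157+50)
= 157/207 = 75.85%

75.85%


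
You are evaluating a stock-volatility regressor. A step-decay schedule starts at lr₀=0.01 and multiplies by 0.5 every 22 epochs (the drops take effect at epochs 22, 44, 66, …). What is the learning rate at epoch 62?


n_drops = ⌊62/22⌋ = 2
lr = 0.01·0.5^2 = 0.01·0.25 = 0.0025

0.0025


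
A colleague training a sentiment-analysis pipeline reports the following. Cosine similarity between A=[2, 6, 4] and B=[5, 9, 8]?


A·B = 2·5 + 6·9 + 4·8 = 96
‖A‖ = √56 = 7.4833, ‖B‖ = √170 = 13.0384
cos = 96/(√56·√170) = 96/√9520 = 0.9839

0.9839


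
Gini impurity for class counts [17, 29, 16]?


Probabilities: [17/62, 29/62, 16/62] ≈ [0.2742, 0.4677, 0.2581]
Σpᵢ² = (289 + 841 + 256)/62² = 1386/3844
Gini = 1 - Σpᵢ² = 1 - 1386/3844 = 0.6394

0.6394


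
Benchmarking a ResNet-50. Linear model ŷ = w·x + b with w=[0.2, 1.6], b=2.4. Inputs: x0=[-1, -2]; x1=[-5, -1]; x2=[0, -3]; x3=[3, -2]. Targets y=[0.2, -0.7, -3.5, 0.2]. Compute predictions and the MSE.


ŷ0 = (0.2)·(-1) + (1.6)·(-2) + 2.4 = -1.0
ŷ1 = (0.2)·(-5) + (1.6)·(-1) + 2.4 = -0.2
ŷ2 = (0.2)·(0) + (1.6)·(-3) + 2.4 = -2.4
ŷ3 = (0.2)·(3) + (1.6)·(-2) + 2.4 = -0.2
errors² = [1.44, 0.25, 1.21, 0.16]
MSE = 3.0600/4 = 0.765

0.765


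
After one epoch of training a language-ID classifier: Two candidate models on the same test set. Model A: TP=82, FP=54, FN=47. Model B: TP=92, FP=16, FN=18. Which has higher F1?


Model A: P=82/136=0.6029, R=82/129=0.6357, F1=2PR/(P+R)=2TP/(2TP+FP+FN)=164/265=0.6189
Model B: P=92/108=0.8519, R=92/110=0.8364, F1=2PR/(P+R)=2TP/(2TP+FP+FN)=184/218=0.844
0.6189 < 0.844 → Model B

Model B


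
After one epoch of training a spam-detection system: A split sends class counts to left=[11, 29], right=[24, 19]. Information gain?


Parent = [35, 48], H_parent = 0.9822
H_left = 0.8485 (n=40), H_right = 0.9902 (n=43)
H_children = (40/83)·0.8485 + (43/83)·0.9902 = 0.9219
IG = 0.9822 - 0.9219 = 0.0603

0.0603


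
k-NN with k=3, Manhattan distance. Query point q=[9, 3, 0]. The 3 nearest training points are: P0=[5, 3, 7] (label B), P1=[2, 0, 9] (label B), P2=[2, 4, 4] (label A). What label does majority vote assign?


d(q,P0) = 11  (label B)
d(q,P1) = 19  (label B)
d(q,P2) = 12  (label A)
Votes: A=1, B=2
Majority → B

B
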